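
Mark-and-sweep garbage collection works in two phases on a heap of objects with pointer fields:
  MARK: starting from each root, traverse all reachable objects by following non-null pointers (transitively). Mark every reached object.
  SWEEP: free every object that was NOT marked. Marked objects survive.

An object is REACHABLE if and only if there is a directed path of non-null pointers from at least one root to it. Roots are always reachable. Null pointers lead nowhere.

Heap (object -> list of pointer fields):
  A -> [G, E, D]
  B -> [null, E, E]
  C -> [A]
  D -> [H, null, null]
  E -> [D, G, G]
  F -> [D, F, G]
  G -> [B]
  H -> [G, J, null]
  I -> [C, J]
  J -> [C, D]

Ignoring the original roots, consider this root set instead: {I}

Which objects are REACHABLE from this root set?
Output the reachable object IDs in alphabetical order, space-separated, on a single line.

Answer: A B C D E G H I J

Derivation:
Roots: I
Mark I: refs=C J, marked=I
Mark C: refs=A, marked=C I
Mark J: refs=C D, marked=C I J
Mark A: refs=G E D, marked=A C I J
Mark D: refs=H null null, marked=A C D I J
Mark G: refs=B, marked=A C D G I J
Mark E: refs=D G G, marked=A C D E G I J
Mark H: refs=G J null, marked=A C D E G H I J
Mark B: refs=null E E, marked=A B C D E G H I J
Unmarked (collected): F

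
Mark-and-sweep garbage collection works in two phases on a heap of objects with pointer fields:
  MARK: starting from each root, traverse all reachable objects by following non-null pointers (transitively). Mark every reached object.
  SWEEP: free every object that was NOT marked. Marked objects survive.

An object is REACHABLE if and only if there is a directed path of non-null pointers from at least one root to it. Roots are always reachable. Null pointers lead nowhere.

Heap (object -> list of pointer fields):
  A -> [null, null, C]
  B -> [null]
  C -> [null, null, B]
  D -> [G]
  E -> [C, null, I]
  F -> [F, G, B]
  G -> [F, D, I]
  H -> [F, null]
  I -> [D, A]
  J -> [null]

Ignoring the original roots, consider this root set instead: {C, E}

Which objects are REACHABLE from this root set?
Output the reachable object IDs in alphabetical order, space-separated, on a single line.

Roots: C E
Mark C: refs=null null B, marked=C
Mark E: refs=C null I, marked=C E
Mark B: refs=null, marked=B C E
Mark I: refs=D A, marked=B C E I
Mark D: refs=G, marked=B C D E I
Mark A: refs=null null C, marked=A B C D E I
Mark G: refs=F D I, marked=A B C D E G I
Mark F: refs=F G B, marked=A B C D E F G I
Unmarked (collected): H J

Answer: A B C D E F G I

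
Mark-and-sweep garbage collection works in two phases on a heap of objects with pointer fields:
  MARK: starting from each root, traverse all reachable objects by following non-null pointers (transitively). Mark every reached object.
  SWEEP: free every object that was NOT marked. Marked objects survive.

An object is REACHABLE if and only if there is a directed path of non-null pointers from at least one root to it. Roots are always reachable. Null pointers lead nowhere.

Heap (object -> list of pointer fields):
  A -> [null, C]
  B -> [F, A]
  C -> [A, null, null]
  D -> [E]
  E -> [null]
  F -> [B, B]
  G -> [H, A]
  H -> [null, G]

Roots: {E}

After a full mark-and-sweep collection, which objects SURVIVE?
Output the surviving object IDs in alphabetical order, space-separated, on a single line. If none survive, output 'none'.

Answer: E

Derivation:
Roots: E
Mark E: refs=null, marked=E
Unmarked (collected): A B C D F G H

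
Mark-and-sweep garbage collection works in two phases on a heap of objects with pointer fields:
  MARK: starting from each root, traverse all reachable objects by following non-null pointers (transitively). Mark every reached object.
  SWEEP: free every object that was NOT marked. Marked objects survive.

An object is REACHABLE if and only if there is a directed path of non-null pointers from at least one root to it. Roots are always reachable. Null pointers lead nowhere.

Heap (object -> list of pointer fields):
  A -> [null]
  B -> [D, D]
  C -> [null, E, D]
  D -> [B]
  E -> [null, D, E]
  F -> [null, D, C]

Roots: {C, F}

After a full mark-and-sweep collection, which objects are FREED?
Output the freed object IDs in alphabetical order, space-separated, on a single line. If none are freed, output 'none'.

Roots: C F
Mark C: refs=null E D, marked=C
Mark F: refs=null D C, marked=C F
Mark E: refs=null D E, marked=C E F
Mark D: refs=B, marked=C D E F
Mark B: refs=D D, marked=B C D E F
Unmarked (collected): A

Answer: A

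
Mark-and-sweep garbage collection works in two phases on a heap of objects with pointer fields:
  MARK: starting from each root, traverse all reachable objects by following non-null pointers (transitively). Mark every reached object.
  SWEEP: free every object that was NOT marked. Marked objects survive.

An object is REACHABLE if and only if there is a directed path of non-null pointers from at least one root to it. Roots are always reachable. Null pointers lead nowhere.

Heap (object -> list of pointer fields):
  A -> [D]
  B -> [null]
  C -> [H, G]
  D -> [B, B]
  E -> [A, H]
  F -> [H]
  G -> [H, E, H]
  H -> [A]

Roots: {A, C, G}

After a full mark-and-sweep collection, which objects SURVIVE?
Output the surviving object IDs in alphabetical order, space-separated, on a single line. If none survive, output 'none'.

Answer: A B C D E G H

Derivation:
Roots: A C G
Mark A: refs=D, marked=A
Mark C: refs=H G, marked=A C
Mark G: refs=H E H, marked=A C G
Mark D: refs=B B, marked=A C D G
Mark H: refs=A, marked=A C D G H
Mark E: refs=A H, marked=A C D E G H
Mark B: refs=null, marked=A B C D E G H
Unmarked (collected): F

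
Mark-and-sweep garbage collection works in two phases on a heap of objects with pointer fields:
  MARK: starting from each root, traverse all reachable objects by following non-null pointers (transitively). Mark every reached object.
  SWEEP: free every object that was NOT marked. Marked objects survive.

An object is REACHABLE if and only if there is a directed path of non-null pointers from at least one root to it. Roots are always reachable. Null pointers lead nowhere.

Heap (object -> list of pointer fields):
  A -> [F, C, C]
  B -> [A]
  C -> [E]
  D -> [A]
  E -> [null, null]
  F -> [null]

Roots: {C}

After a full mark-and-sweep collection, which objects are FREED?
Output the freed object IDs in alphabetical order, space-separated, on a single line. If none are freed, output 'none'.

Answer: A B D F

Derivation:
Roots: C
Mark C: refs=E, marked=C
Mark E: refs=null null, marked=C E
Unmarked (collected): A B D F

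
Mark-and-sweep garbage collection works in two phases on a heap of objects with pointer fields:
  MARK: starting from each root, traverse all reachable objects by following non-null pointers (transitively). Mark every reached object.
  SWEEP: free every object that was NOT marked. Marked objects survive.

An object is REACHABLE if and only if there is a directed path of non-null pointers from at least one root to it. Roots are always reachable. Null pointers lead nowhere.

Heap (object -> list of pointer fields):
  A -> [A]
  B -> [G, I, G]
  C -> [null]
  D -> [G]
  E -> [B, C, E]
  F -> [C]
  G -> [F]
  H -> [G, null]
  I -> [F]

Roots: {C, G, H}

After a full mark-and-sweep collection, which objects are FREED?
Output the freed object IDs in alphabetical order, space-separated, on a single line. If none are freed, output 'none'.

Answer: A B D E I

Derivation:
Roots: C G H
Mark C: refs=null, marked=C
Mark G: refs=F, marked=C G
Mark H: refs=G null, marked=C G H
Mark F: refs=C, marked=C F G H
Unmarked (collected): A B D E I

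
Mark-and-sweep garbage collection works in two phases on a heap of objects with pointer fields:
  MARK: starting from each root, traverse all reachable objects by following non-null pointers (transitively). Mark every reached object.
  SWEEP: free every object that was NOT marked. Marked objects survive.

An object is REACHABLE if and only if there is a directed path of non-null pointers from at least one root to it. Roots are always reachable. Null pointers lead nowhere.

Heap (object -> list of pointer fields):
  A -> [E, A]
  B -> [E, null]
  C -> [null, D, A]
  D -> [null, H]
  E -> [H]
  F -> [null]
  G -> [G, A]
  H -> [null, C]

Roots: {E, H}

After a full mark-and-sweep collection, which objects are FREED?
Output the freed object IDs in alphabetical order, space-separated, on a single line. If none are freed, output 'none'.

Answer: B F G

Derivation:
Roots: E H
Mark E: refs=H, marked=E
Mark H: refs=null C, marked=E H
Mark C: refs=null D A, marked=C E H
Mark D: refs=null H, marked=C D E H
Mark A: refs=E A, marked=A C D E H
Unmarked (collected): B F G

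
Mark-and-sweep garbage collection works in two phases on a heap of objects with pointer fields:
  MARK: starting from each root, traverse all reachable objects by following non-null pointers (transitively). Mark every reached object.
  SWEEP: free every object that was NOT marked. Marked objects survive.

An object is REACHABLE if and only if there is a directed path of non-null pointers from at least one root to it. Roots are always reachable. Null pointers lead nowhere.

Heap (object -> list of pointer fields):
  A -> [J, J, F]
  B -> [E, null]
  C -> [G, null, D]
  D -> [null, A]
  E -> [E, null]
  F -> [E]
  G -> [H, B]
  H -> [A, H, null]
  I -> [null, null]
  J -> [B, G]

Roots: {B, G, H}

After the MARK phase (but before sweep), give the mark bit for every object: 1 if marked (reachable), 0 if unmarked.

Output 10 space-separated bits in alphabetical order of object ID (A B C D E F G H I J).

Roots: B G H
Mark B: refs=E null, marked=B
Mark G: refs=H B, marked=B G
Mark H: refs=A H null, marked=B G H
Mark E: refs=E null, marked=B E G H
Mark A: refs=J J F, marked=A B E G H
Mark J: refs=B G, marked=A B E G H J
Mark F: refs=E, marked=A B E F G H J
Unmarked (collected): C D I

Answer: 1 1 0 0 1 1 1 1 0 1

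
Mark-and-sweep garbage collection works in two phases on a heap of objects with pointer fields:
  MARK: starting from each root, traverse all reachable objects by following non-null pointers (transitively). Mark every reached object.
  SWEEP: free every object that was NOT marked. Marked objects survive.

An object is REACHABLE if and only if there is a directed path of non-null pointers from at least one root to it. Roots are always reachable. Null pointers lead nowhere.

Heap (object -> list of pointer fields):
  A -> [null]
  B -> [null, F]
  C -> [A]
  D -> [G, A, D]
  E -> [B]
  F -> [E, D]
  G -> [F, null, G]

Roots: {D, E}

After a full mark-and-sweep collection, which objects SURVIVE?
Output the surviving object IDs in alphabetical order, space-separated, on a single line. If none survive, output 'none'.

Answer: A B D E F G

Derivation:
Roots: D E
Mark D: refs=G A D, marked=D
Mark E: refs=B, marked=D E
Mark G: refs=F null G, marked=D E G
Mark A: refs=null, marked=A D E G
Mark B: refs=null F, marked=A B D E G
Mark F: refs=E D, marked=A B D E F G
Unmarked (collected): C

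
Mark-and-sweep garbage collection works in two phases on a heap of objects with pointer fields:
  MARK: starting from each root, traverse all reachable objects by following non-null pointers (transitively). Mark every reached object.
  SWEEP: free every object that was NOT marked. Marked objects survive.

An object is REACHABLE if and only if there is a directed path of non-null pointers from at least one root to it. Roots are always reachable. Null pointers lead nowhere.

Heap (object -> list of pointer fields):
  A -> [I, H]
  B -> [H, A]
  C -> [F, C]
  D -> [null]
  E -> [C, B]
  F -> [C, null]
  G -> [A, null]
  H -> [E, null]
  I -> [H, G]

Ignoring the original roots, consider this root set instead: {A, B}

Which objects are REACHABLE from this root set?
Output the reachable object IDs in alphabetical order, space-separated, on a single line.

Answer: A B C E F G H I

Derivation:
Roots: A B
Mark A: refs=I H, marked=A
Mark B: refs=H A, marked=A B
Mark I: refs=H G, marked=A B I
Mark H: refs=E null, marked=A B H I
Mark G: refs=A null, marked=A B G H I
Mark E: refs=C B, marked=A B E G H I
Mark C: refs=F C, marked=A B C E G H I
Mark F: refs=C null, marked=A B C E F G H I
Unmarked (collected): D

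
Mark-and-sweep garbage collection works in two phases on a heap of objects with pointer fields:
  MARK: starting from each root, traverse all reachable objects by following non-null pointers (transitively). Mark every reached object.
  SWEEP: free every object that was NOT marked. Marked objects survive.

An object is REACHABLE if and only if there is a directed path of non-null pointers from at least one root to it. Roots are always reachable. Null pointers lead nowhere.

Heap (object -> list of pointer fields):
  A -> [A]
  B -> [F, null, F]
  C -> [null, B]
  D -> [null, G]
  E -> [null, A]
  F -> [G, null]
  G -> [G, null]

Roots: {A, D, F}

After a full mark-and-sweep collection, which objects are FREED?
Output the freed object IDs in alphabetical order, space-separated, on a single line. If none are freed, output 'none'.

Roots: A D F
Mark A: refs=A, marked=A
Mark D: refs=null G, marked=A D
Mark F: refs=G null, marked=A D F
Mark G: refs=G null, marked=A D F G
Unmarked (collected): B C E

Answer: B C E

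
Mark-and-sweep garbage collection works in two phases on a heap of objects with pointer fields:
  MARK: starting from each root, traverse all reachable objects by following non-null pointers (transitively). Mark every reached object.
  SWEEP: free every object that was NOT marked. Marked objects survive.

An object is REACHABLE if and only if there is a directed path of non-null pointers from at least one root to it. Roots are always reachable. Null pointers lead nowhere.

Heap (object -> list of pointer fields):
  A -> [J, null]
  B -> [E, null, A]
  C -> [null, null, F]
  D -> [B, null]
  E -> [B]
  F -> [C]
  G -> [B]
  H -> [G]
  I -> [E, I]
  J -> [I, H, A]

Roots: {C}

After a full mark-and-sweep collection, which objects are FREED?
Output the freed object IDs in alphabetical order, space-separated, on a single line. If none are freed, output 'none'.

Roots: C
Mark C: refs=null null F, marked=C
Mark F: refs=C, marked=C F
Unmarked (collected): A B D E G H I J

Answer: A B D E G H I J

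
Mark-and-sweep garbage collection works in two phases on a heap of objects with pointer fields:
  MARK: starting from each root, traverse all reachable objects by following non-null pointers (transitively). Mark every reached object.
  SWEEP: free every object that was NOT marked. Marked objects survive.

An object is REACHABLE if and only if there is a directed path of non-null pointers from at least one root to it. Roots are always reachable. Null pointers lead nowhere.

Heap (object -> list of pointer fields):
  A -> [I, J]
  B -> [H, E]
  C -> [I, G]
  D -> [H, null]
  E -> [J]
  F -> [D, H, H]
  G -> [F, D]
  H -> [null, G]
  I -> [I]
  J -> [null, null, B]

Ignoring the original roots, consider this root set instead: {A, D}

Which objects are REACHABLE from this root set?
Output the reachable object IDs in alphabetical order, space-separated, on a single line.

Roots: A D
Mark A: refs=I J, marked=A
Mark D: refs=H null, marked=A D
Mark I: refs=I, marked=A D I
Mark J: refs=null null B, marked=A D I J
Mark H: refs=null G, marked=A D H I J
Mark B: refs=H E, marked=A B D H I J
Mark G: refs=F D, marked=A B D G H I J
Mark E: refs=J, marked=A B D E G H I J
Mark F: refs=D H H, marked=A B D E F G H I J
Unmarked (collected): C

Answer: A B D E F G H I J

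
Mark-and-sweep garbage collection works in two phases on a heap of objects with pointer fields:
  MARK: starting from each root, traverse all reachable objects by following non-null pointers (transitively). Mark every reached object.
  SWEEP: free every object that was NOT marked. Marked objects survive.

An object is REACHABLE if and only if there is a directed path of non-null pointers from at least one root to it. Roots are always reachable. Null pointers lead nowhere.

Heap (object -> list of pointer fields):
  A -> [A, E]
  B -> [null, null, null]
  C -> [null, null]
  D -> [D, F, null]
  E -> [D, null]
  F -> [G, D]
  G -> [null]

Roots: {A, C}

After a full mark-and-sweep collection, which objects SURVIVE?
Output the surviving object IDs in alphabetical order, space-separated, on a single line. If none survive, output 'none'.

Roots: A C
Mark A: refs=A E, marked=A
Mark C: refs=null null, marked=A C
Mark E: refs=D null, marked=A C E
Mark D: refs=D F null, marked=A C D E
Mark F: refs=G D, marked=A C D E F
Mark G: refs=null, marked=A C D E F G
Unmarked (collected): B

Answer: A C D E F G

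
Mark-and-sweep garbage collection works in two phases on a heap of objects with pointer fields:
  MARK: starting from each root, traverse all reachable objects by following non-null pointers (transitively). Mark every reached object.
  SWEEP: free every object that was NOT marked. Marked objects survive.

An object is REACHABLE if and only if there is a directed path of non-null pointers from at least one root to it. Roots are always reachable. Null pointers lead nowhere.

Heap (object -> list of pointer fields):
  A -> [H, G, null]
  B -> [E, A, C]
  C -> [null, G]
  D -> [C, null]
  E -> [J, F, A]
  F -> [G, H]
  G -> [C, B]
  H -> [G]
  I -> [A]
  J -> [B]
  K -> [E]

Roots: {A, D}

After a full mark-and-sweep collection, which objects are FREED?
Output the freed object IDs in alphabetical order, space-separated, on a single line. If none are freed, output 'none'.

Roots: A D
Mark A: refs=H G null, marked=A
Mark D: refs=C null, marked=A D
Mark H: refs=G, marked=A D H
Mark G: refs=C B, marked=A D G H
Mark C: refs=null G, marked=A C D G H
Mark B: refs=E A C, marked=A B C D G H
Mark E: refs=J F A, marked=A B C D E G H
Mark J: refs=B, marked=A B C D E G H J
Mark F: refs=G H, marked=A B C D E F G H J
Unmarked (collected): I K

Answer: I K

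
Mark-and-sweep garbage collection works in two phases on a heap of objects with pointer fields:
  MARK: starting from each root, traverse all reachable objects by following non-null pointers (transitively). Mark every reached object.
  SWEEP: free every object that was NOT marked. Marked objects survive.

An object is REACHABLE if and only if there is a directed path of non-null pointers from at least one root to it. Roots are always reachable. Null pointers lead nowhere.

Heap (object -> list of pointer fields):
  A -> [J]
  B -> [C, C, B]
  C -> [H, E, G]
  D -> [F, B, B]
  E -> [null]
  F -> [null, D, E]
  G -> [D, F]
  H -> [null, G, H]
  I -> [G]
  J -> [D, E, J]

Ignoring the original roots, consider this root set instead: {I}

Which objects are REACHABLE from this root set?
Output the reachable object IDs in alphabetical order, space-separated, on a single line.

Answer: B C D E F G H I

Derivation:
Roots: I
Mark I: refs=G, marked=I
Mark G: refs=D F, marked=G I
Mark D: refs=F B B, marked=D G I
Mark F: refs=null D E, marked=D F G I
Mark B: refs=C C B, marked=B D F G I
Mark E: refs=null, marked=B D E F G I
Mark C: refs=H E G, marked=B C D E F G I
Mark H: refs=null G H, marked=B C D E F G H I
Unmarked (collected): A J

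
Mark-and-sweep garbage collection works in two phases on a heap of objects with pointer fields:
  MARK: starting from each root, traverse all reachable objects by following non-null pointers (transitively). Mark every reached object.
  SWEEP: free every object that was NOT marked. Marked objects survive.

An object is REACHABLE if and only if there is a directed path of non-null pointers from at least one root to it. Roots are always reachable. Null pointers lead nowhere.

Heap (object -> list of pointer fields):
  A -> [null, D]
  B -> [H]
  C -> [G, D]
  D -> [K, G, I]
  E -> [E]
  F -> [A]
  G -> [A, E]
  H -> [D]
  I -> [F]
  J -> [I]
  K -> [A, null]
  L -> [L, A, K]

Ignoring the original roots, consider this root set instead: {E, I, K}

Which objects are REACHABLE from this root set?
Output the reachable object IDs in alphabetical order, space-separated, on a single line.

Roots: E I K
Mark E: refs=E, marked=E
Mark I: refs=F, marked=E I
Mark K: refs=A null, marked=E I K
Mark F: refs=A, marked=E F I K
Mark A: refs=null D, marked=A E F I K
Mark D: refs=K G I, marked=A D E F I K
Mark G: refs=A E, marked=A D E F G I K
Unmarked (collected): B C H J L

Answer: A D E F G I K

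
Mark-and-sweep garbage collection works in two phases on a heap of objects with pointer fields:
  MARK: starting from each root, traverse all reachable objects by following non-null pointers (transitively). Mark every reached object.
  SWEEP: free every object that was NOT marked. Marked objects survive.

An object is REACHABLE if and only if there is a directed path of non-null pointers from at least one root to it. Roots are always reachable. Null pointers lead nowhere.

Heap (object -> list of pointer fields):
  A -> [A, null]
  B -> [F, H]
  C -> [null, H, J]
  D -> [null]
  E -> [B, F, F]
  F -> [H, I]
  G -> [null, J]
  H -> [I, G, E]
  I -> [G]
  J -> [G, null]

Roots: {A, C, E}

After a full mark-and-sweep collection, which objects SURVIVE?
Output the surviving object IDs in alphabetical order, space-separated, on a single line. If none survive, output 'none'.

Roots: A C E
Mark A: refs=A null, marked=A
Mark C: refs=null H J, marked=A C
Mark E: refs=B F F, marked=A C E
Mark H: refs=I G E, marked=A C E H
Mark J: refs=G null, marked=A C E H J
Mark B: refs=F H, marked=A B C E H J
Mark F: refs=H I, marked=A B C E F H J
Mark I: refs=G, marked=A B C E F H I J
Mark G: refs=null J, marked=A B C E F G H I J
Unmarked (collected): D

Answer: A B C E F G H I J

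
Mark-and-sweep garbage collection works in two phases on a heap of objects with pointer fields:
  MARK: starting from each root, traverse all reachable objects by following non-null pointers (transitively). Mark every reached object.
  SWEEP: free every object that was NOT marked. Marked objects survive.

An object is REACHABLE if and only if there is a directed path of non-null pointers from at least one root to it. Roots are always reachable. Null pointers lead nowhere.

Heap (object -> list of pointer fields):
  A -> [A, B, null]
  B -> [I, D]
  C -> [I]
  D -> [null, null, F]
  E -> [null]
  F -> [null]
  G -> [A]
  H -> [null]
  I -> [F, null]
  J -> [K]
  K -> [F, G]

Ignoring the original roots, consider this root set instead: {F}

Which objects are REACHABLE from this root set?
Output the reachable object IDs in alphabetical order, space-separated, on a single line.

Answer: F

Derivation:
Roots: F
Mark F: refs=null, marked=F
Unmarked (collected): A B C D E G H I J K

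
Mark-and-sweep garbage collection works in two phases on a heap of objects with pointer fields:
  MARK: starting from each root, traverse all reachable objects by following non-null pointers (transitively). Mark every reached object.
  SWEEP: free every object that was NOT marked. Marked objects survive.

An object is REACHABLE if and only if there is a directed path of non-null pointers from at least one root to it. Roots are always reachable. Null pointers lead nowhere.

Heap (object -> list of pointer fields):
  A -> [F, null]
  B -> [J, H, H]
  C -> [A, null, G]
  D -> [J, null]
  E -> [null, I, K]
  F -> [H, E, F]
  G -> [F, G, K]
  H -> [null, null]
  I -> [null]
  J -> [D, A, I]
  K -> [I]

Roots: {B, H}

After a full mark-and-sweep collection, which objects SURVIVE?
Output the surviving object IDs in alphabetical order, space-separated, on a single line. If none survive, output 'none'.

Answer: A B D E F H I J K

Derivation:
Roots: B H
Mark B: refs=J H H, marked=B
Mark H: refs=null null, marked=B H
Mark J: refs=D A I, marked=B H J
Mark D: refs=J null, marked=B D H J
Mark A: refs=F null, marked=A B D H J
Mark I: refs=null, marked=A B D H I J
Mark F: refs=H E F, marked=A B D F H I J
Mark E: refs=null I K, marked=A B D E F H I J
Mark K: refs=I, marked=A B D E F H I J K
Unmarked (collected): C G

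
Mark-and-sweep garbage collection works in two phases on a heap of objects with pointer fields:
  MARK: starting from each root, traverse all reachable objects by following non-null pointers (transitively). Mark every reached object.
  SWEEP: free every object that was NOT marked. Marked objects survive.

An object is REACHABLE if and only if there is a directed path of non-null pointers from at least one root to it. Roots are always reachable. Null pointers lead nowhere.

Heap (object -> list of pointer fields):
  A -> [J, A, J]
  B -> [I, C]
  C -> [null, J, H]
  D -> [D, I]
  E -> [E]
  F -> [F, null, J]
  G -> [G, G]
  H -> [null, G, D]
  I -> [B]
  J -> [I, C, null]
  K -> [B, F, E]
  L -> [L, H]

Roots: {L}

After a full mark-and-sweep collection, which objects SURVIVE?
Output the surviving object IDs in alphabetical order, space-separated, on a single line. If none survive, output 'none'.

Answer: B C D G H I J L

Derivation:
Roots: L
Mark L: refs=L H, marked=L
Mark H: refs=null G D, marked=H L
Mark G: refs=G G, marked=G H L
Mark D: refs=D I, marked=D G H L
Mark I: refs=B, marked=D G H I L
Mark B: refs=I C, marked=B D G H I L
Mark C: refs=null J H, marked=B C D G H I L
Mark J: refs=I C null, marked=B C D G H I J L
Unmarked (collected): A E F K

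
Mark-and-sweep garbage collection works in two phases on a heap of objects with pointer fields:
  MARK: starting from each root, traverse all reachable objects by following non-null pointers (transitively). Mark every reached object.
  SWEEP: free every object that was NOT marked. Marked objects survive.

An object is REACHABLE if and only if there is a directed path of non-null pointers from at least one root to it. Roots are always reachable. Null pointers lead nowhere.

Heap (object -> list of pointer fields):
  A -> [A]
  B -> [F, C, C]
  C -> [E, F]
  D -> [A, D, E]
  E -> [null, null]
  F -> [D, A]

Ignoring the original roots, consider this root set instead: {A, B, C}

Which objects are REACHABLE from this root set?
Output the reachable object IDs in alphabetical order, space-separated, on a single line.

Answer: A B C D E F

Derivation:
Roots: A B C
Mark A: refs=A, marked=A
Mark B: refs=F C C, marked=A B
Mark C: refs=E F, marked=A B C
Mark F: refs=D A, marked=A B C F
Mark E: refs=null null, marked=A B C E F
Mark D: refs=A D E, marked=A B C D E F
Unmarked (collected): (none)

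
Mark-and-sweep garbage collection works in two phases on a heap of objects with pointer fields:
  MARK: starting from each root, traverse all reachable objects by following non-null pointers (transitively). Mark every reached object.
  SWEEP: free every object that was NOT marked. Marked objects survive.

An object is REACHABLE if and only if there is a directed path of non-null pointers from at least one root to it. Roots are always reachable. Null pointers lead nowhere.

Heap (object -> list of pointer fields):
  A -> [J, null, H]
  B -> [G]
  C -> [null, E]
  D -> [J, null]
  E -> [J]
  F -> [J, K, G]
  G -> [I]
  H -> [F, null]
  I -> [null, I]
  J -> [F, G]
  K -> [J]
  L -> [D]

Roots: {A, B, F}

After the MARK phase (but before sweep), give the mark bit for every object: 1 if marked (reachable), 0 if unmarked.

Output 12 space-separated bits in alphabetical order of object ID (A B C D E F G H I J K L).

Roots: A B F
Mark A: refs=J null H, marked=A
Mark B: refs=G, marked=A B
Mark F: refs=J K G, marked=A B F
Mark J: refs=F G, marked=A B F J
Mark H: refs=F null, marked=A B F H J
Mark G: refs=I, marked=A B F G H J
Mark K: refs=J, marked=A B F G H J K
Mark I: refs=null I, marked=A B F G H I J K
Unmarked (collected): C D E L

Answer: 1 1 0 0 0 1 1 1 1 1 1 0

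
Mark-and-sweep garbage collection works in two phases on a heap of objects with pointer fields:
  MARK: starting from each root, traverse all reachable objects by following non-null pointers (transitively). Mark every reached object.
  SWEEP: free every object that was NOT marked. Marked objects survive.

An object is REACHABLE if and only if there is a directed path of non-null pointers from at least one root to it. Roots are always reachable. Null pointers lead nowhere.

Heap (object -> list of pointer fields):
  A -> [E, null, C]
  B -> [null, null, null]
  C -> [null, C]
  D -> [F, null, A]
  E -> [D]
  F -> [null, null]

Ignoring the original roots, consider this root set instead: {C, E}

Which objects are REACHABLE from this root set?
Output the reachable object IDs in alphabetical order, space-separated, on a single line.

Answer: A C D E F

Derivation:
Roots: C E
Mark C: refs=null C, marked=C
Mark E: refs=D, marked=C E
Mark D: refs=F null A, marked=C D E
Mark F: refs=null null, marked=C D E F
Mark A: refs=E null C, marked=A C D E F
Unmarked (collected): B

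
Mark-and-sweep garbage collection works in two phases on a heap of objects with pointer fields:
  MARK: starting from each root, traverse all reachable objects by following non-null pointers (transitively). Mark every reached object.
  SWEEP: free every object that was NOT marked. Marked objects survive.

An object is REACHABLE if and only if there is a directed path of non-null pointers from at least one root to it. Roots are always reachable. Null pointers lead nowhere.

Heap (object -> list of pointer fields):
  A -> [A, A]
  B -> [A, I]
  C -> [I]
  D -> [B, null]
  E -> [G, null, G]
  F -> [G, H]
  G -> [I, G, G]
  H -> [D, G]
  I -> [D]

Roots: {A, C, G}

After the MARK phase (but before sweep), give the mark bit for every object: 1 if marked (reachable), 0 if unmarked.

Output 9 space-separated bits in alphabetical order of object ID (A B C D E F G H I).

Roots: A C G
Mark A: refs=A A, marked=A
Mark C: refs=I, marked=A C
Mark G: refs=I G G, marked=A C G
Mark I: refs=D, marked=A C G I
Mark D: refs=B null, marked=A C D G I
Mark B: refs=A I, marked=A B C D G I
Unmarked (collected): E F H

Answer: 1 1 1 1 0 0 1 0 1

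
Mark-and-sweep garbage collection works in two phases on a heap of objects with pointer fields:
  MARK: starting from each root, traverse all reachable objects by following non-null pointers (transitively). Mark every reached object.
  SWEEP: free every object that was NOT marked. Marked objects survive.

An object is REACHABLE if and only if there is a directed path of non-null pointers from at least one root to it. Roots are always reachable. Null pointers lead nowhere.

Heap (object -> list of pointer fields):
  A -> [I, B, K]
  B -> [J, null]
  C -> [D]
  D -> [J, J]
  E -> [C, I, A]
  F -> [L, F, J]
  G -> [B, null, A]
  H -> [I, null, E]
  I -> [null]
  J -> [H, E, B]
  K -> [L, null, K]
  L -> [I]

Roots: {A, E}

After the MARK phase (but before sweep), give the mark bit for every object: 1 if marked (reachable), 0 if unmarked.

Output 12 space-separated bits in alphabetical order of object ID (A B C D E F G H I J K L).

Answer: 1 1 1 1 1 0 0 1 1 1 1 1

Derivation:
Roots: A E
Mark A: refs=I B K, marked=A
Mark E: refs=C I A, marked=A E
Mark I: refs=null, marked=A E I
Mark B: refs=J null, marked=A B E I
Mark K: refs=L null K, marked=A B E I K
Mark C: refs=D, marked=A B C E I K
Mark J: refs=H E B, marked=A B C E I J K
Mark L: refs=I, marked=A B C E I J K L
Mark D: refs=J J, marked=A B C D E I J K L
Mark H: refs=I null E, marked=A B C D E H I J K L
Unmarked (collected): F G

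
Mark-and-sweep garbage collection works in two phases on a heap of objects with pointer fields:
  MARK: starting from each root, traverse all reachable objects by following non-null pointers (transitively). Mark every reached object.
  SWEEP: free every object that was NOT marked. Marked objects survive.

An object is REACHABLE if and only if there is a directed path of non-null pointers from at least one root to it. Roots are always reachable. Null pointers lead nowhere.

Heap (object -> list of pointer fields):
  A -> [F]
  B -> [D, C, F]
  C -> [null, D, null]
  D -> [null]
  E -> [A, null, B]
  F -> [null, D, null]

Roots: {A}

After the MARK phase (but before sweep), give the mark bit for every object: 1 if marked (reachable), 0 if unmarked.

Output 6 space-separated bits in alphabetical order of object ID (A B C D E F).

Roots: A
Mark A: refs=F, marked=A
Mark F: refs=null D null, marked=A F
Mark D: refs=null, marked=A D F
Unmarked (collected): B C E

Answer: 1 0 0 1 0 1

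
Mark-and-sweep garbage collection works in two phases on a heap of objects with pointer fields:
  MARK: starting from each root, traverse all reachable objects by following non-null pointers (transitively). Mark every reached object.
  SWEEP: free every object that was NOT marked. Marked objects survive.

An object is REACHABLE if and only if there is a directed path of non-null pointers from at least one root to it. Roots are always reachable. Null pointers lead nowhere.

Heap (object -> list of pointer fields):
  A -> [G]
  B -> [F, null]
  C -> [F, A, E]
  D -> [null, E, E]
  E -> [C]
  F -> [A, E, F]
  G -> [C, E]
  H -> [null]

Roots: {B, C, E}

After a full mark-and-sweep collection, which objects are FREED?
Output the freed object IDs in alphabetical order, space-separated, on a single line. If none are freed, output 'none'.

Answer: D H

Derivation:
Roots: B C E
Mark B: refs=F null, marked=B
Mark C: refs=F A E, marked=B C
Mark E: refs=C, marked=B C E
Mark F: refs=A E F, marked=B C E F
Mark A: refs=G, marked=A B C E F
Mark G: refs=C E, marked=A B C E F G
Unmarked (collected): D H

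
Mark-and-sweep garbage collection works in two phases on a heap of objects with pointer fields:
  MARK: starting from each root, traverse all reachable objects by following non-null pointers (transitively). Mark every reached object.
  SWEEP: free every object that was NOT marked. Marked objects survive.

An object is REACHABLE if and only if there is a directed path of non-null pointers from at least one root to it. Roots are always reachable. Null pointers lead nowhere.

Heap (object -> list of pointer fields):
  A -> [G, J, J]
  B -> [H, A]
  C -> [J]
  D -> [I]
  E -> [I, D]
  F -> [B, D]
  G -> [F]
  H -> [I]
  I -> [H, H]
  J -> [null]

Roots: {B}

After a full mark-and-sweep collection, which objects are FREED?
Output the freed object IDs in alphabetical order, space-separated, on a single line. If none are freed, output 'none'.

Answer: C E

Derivation:
Roots: B
Mark B: refs=H A, marked=B
Mark H: refs=I, marked=B H
Mark A: refs=G J J, marked=A B H
Mark I: refs=H H, marked=A B H I
Mark G: refs=F, marked=A B G H I
Mark J: refs=null, marked=A B G H I J
Mark F: refs=B D, marked=A B F G H I J
Mark D: refs=I, marked=A B D F G H I J
Unmarked (collected): C E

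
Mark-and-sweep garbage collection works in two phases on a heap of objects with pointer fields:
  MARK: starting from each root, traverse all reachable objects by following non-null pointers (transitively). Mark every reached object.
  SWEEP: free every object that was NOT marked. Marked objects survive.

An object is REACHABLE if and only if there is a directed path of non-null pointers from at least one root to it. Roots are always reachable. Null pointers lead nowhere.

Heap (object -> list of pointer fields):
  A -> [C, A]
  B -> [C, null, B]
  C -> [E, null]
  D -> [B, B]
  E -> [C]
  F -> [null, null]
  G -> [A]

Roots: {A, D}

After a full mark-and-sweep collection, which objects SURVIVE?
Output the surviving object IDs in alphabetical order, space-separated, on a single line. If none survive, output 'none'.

Answer: A B C D E

Derivation:
Roots: A D
Mark A: refs=C A, marked=A
Mark D: refs=B B, marked=A D
Mark C: refs=E null, marked=A C D
Mark B: refs=C null B, marked=A B C D
Mark E: refs=C, marked=A B C D E
Unmarked (collected): F G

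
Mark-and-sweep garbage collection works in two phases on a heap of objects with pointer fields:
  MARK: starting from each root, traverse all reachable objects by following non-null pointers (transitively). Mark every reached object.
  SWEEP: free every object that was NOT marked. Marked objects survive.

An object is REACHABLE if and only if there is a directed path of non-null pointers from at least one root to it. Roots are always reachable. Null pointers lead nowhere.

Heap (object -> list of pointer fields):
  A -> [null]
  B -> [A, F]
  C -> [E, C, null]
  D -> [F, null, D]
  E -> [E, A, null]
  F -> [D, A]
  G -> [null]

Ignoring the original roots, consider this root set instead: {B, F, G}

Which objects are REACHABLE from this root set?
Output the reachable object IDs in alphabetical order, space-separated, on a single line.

Answer: A B D F G

Derivation:
Roots: B F G
Mark B: refs=A F, marked=B
Mark F: refs=D A, marked=B F
Mark G: refs=null, marked=B F G
Mark A: refs=null, marked=A B F G
Mark D: refs=F null D, marked=A B D F G
Unmarked (collected): C E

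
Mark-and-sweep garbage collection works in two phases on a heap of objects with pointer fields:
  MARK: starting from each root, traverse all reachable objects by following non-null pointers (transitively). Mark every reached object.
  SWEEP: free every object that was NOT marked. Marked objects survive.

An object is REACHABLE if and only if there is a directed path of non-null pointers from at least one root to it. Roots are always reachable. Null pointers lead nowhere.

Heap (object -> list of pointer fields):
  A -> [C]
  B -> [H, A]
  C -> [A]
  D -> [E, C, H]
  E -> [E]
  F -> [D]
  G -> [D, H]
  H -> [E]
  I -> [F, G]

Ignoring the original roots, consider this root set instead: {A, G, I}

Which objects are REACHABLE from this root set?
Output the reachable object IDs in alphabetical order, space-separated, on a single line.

Roots: A G I
Mark A: refs=C, marked=A
Mark G: refs=D H, marked=A G
Mark I: refs=F G, marked=A G I
Mark C: refs=A, marked=A C G I
Mark D: refs=E C H, marked=A C D G I
Mark H: refs=E, marked=A C D G H I
Mark F: refs=D, marked=A C D F G H I
Mark E: refs=E, marked=A C D E F G H I
Unmarked (collected): B

Answer: A C D E F G H I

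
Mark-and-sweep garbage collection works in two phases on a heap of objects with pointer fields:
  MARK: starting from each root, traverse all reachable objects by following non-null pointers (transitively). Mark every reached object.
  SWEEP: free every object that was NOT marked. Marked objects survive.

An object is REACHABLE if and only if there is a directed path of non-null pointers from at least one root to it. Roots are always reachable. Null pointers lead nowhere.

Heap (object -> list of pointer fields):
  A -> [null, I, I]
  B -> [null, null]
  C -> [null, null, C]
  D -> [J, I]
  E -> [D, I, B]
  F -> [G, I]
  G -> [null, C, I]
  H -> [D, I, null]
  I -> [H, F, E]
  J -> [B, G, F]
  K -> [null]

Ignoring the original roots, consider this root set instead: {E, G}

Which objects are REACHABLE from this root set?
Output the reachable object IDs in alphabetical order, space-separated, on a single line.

Answer: B C D E F G H I J

Derivation:
Roots: E G
Mark E: refs=D I B, marked=E
Mark G: refs=null C I, marked=E G
Mark D: refs=J I, marked=D E G
Mark I: refs=H F E, marked=D E G I
Mark B: refs=null null, marked=B D E G I
Mark C: refs=null null C, marked=B C D E G I
Mark J: refs=B G F, marked=B C D E G I J
Mark H: refs=D I null, marked=B C D E G H I J
Mark F: refs=G I, marked=B C D E F G H I J
Unmarked (collected): A K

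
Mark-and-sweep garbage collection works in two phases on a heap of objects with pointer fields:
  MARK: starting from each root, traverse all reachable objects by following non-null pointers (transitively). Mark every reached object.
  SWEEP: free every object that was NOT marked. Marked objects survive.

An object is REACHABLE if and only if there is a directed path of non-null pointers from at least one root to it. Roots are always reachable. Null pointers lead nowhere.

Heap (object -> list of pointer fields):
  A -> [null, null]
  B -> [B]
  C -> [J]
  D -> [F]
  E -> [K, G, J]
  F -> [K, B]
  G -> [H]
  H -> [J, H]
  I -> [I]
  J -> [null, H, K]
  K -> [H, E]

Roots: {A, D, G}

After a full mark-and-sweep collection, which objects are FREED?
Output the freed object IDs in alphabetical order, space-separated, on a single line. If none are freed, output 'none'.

Roots: A D G
Mark A: refs=null null, marked=A
Mark D: refs=F, marked=A D
Mark G: refs=H, marked=A D G
Mark F: refs=K B, marked=A D F G
Mark H: refs=J H, marked=A D F G H
Mark K: refs=H E, marked=A D F G H K
Mark B: refs=B, marked=A B D F G H K
Mark J: refs=null H K, marked=A B D F G H J K
Mark E: refs=K G J, marked=A B D E F G H J K
Unmarked (collected): C I

Answer: C I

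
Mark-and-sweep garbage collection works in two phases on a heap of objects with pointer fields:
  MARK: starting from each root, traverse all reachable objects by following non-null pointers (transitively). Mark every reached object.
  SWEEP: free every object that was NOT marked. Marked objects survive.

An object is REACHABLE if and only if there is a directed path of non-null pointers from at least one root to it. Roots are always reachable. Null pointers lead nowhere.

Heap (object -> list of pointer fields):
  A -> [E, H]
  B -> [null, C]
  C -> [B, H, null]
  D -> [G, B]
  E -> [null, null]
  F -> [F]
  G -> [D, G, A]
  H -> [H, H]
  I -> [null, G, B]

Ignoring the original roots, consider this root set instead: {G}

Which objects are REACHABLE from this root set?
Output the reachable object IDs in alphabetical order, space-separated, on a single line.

Roots: G
Mark G: refs=D G A, marked=G
Mark D: refs=G B, marked=D G
Mark A: refs=E H, marked=A D G
Mark B: refs=null C, marked=A B D G
Mark E: refs=null null, marked=A B D E G
Mark H: refs=H H, marked=A B D E G H
Mark C: refs=B H null, marked=A B C D E G H
Unmarked (collected): F I

Answer: A B C D E G H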